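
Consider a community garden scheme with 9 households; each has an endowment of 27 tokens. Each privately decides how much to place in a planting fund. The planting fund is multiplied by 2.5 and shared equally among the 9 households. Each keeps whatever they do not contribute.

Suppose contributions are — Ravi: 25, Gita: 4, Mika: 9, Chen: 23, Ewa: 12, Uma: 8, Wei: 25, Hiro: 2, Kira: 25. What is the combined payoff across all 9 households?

Total contributed: 25 + 4 + 9 + 23 + 12 + 8 + 25 + 2 + 25 = 133; total kept: 9 × 27 − 133 = 110.
The planting fund pays out 2.5 × 133 = 332.50 in aggregate.
Group total = 110 + 332.50 = 442.50.

442.50 tokens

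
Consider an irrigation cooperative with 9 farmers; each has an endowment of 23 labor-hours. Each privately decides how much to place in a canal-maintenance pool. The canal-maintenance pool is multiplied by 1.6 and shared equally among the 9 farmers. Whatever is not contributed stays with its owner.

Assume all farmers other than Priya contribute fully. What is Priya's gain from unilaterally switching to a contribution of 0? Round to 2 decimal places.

18.91 labor-hours

Switching from a contribution of 23 to 0 lets Priya keep an extra 23 labor-hours, but lowers the canal-maintenance pool by 23, which costs Priya their own share of that drop: 1.6/9 × 23 = 4.09.
Net gain = 23 − 4.09 = 18.91. The private return per contributed unit (0.1778) is below 1, so free-riding is indeed the best response regardless of what the others do.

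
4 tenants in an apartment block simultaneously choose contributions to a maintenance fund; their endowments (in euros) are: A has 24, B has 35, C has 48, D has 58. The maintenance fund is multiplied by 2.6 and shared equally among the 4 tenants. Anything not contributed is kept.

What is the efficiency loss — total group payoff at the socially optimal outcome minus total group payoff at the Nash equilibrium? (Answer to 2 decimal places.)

264.00 euros

The private return per contributed unit is 2.6/4 = 0.6500 < 1 for every player regardless of endowment, so the Nash equilibrium is zero contribution and the group total is Σ E_j = 24 + 35 + 48 + 58 = 165.
Each contributed unit returns 2.600 to the group, so the social optimum is full contribution by everyone: group total = 2.600 × 165 = 429.00.
Efficiency loss = (2.600 − 1) × 165 = 264.00.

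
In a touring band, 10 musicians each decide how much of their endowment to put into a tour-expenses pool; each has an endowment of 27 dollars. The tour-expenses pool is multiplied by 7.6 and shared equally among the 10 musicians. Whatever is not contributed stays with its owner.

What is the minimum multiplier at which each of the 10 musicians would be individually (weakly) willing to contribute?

10

A contributed unit returns (multiplier)/10 to its contributor.
This reaches 1 exactly when the multiplier is 10.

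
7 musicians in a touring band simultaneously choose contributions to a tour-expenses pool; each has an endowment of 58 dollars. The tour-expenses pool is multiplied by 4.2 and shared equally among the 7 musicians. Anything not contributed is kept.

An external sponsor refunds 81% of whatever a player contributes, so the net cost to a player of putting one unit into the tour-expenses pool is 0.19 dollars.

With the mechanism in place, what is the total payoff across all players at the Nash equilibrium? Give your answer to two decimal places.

The effective private return per unit is now (4.2/7) / 0.19 = 3.1579 > 1, so every player's dominant strategy flips to full contribution.
So the Nash equilibrium is full contribution by all 7; the group earns 7 × (58 × 0.81 + 4.2 × 58) = 2034.06.

2034.06 dollars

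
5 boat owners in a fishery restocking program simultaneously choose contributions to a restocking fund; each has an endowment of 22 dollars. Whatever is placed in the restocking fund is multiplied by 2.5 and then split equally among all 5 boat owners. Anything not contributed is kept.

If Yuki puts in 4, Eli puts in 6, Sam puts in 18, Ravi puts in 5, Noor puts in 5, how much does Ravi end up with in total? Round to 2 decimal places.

Total contributed: 4 + 6 + 18 + 5 + 5 = 38.
Each receives 2.5 × 38 / 5 = 19.00 from the restocking fund.
Ravi keeps 22 − 5 = 17, so Ravi's payoff is 17 + 19.00 = 36.00.

36.00 dollars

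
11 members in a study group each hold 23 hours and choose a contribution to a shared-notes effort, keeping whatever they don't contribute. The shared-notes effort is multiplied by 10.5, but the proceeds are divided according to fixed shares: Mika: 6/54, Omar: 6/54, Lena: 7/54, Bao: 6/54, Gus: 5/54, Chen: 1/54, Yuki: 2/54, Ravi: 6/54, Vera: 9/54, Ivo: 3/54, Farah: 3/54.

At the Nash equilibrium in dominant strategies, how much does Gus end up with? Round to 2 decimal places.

157.17 hours

For player j, contributing a unit is worthwhile iff 10.5 × (j's share) ≥ 1, i.e. iff j's share is at least 0.0952.
Mika, Omar, Lena, Bao, Ravi and Vera clear that bar, contributing 23 each; the remaining 5 contribute 0. Total contributed: 138.
Gus keeps 23 and receives 10.5 × 138 × 5/54 = 134.17 from the shared-notes effort, for a payoff of 157.17.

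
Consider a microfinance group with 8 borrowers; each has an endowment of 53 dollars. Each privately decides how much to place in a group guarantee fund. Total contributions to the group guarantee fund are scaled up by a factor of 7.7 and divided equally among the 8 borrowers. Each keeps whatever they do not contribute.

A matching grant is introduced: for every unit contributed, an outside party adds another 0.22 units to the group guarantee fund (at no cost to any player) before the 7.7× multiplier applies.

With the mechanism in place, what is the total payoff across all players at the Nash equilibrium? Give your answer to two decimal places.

3983.06 dollars

With the mechanism, a contributed unit returns 7.7 × 1.22 / 8 = 1.1743 per unit of net cost to the contributor — now above 1 — so contributing fully is weakly dominant for every player.
So the Nash equilibrium is full contribution by all 8; the group earns 7.7 × 1.22 × 424 = 3983.06.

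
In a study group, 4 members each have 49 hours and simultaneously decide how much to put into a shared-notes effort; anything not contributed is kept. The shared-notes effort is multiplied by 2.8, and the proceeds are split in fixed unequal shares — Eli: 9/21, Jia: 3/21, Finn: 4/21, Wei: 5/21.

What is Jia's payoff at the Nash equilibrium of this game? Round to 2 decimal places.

Each unit j contributes comes back to j as 2.8 × (j's share), so j prefers to contribute only if that share exceeds 1/2.8 = 0.3571; otherwise keeping the unit dominates.
The only share above 0.3571 is Eli's 9/21, contributing 49; the remaining 3 contribute 0. Total contributed: 49.
Jia keeps 49 and receives 2.8 × 49 × 3/21 = 19.60 from the shared-notes effort, for a payoff of 68.60.

68.60 hours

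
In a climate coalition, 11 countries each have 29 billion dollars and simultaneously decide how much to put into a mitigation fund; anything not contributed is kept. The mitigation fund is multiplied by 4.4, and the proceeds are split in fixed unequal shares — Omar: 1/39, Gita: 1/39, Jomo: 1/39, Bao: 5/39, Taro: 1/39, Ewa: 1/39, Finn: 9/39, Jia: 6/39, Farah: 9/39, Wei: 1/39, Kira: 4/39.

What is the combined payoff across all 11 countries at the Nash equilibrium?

A player with share s gets back 4.4·s per unit contributed, so full contribution is dominant for anyone with s > 1/4.4 = 0.2273 and zero contribution is dominant for anyone below.
Finn and Farah clear that bar, contributing 29 each; the remaining 9 contribute 0. Total contributed: 58.
The mitigation fund pays out 4.4 × 58 = 255.20 in total (split across the unequal shares, but the aggregate is all that matters for the group sum).
The 9 free-riders keep 29 each, adding 261. Group total = 261 + 255.20 = 516.20.

516.20 billion dollars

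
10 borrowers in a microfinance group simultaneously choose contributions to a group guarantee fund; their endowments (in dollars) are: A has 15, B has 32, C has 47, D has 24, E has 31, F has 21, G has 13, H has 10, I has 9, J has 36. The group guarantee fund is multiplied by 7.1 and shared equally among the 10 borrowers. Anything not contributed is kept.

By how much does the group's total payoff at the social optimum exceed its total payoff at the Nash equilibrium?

1451.80 dollars

The private return per contributed unit is 7.1/10 = 0.7100 < 1 for every player regardless of endowment, so the Nash equilibrium is zero contribution and the group total is Σ E_j = 15 + 32 + 47 + 24 + 31 + 21 + 13 + 10 + 9 + 36 = 238.
Each contributed unit returns 7.100 to the group, so the social optimum is full contribution by everyone: group total = 7.100 × 238 = 1689.80.
Efficiency loss = (7.100 − 1) × 238 = 1451.80.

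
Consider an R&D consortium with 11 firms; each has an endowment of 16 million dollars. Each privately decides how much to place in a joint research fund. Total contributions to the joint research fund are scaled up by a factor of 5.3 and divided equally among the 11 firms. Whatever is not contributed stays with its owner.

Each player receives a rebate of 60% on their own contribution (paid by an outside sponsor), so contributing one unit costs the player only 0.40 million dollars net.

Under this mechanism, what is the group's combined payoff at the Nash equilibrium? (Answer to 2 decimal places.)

Under the mechanism each unit contributed yields (5.3/11) / 0.40 = 1.2045 back to its contributor per unit of net cost, which exceeds 1, making full contribution the dominant choice for everyone.
So the Nash equilibrium is full contribution by all 11; the group earns 11 × (16 × 0.60 + 5.3 × 16) = 1038.40.

1038.40 million dollars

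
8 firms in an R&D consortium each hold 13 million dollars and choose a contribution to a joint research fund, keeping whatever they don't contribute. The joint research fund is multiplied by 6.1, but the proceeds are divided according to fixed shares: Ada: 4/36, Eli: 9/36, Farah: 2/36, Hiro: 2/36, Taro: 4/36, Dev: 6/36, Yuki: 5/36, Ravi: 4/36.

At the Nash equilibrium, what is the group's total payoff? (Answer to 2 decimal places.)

A player with share s gets back 6.1·s per unit contributed, so full contribution is dominant for anyone with s > 1/6.1 = 0.1639 and zero contribution is dominant for anyone below.
The shares above 0.1639 belong to Eli and Dev, contributing 13 each; the remaining 6 contribute 0. Total contributed: 26.
The joint research fund pays out 6.1 × 26 = 158.60 in total (split across the unequal shares, but the aggregate is all that matters for the group sum).
The 6 free-riders keep 13 each, adding 78. Group total = 78 + 158.60 = 236.60.

236.60 million dollars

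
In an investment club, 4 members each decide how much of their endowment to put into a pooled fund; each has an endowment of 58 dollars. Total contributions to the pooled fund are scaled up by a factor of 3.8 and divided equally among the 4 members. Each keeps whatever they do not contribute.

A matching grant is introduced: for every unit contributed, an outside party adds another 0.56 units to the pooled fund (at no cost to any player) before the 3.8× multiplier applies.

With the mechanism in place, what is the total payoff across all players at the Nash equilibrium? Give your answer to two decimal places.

Under the mechanism each unit contributed yields 3.8 × 1.56 / 4 = 1.4820 back to its contributor per unit of net cost, which exceeds 1, making full contribution the dominant choice for everyone.
So the Nash equilibrium is full contribution by all 4; the group earns 3.8 × 1.56 × 232 = 1375.30.

1375.30 dollars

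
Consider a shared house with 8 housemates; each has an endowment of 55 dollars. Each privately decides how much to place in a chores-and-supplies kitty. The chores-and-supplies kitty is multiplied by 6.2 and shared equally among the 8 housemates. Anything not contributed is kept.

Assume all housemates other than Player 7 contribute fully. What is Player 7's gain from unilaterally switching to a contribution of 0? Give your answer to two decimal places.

Switching from a contribution of 55 to 0 lets Player 7 keep an extra 55 dollars, but lowers the chores-and-supplies kitty by 55, which costs Player 7 their own share of that drop: 6.2/8 × 55 = 42.62.
Net gain = 55 − 42.62 = 12.38. The private return per contributed unit (0.7750) is below 1, so free-riding is indeed the best response regardless of what the others do.

12.38 dollars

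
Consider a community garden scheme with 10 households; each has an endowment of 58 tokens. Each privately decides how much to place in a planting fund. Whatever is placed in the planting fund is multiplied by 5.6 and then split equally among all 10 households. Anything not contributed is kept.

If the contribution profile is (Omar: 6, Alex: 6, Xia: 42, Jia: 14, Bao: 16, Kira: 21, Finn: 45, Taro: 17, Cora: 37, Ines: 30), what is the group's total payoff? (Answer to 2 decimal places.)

Total contributed: 6 + 6 + 42 + 14 + 16 + 21 + 45 + 17 + 37 + 30 = 234; total kept: 10 × 58 − 234 = 346.
The planting fund pays out 5.6 × 234 = 1310.40 in aggregate.
Group total = 346 + 1310.40 = 1656.40.

1656.40 tokens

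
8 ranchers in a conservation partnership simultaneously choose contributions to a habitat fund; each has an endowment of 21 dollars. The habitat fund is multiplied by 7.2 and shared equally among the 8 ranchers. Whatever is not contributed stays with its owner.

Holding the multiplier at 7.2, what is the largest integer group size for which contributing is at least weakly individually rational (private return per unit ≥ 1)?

7

Private return per unit is 7.2/(group size), which is ≥ 1 whenever the group size is ≤ 7.2.
The largest such integer is 7.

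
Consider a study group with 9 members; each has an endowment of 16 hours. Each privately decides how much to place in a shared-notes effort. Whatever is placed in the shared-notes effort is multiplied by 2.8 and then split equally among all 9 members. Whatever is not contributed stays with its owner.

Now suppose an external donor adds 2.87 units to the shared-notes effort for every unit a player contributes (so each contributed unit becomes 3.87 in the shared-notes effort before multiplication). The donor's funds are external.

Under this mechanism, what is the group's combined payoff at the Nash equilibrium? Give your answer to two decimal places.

The effective private return per unit is now 2.8 × 3.87 / 9 = 1.2040 > 1, so every player's dominant strategy flips to full contribution.
So the Nash equilibrium is full contribution by all 9; the group earns 2.8 × 3.87 × 144 = 1560.38.

1560.38 hours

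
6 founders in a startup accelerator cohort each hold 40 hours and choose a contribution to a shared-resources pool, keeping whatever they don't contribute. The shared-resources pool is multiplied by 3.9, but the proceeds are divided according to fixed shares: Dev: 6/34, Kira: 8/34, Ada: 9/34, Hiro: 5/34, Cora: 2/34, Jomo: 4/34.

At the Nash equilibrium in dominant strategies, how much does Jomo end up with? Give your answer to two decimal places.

58.35 hours

A player with share s gets back 3.9·s per unit contributed, so full contribution is dominant for anyone with s > 1/3.9 = 0.2564 and zero contribution is dominant for anyone below.
The only share above 0.2564 is Ada's 9/34, contributing 40; the remaining 5 contribute 0. Total contributed: 40.
Jomo keeps 40 and receives 3.9 × 40 × 4/34 = 18.35 from the shared-resources pool, for a payoff of 58.35.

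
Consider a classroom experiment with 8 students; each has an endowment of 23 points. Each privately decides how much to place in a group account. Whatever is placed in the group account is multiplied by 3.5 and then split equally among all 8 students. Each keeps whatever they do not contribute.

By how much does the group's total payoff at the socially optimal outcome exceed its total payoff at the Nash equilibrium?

Each contributed unit returns 3.5/8 = 0.4375 to its contributor — below 1 — so contributing 0 is dominant for every player. At the Nash equilibrium everyone keeps their 23, and the group total is 8 × 23 = 184.
Each contributed unit returns 3.500 to the group as a whole (0.4375 to each of 8 players), which exceeds 1, so the social optimum is full contribution: group total = 3.500 × 184 = 644.00.
Efficiency loss = 644.00 − 184 = 460.00.

460.00 points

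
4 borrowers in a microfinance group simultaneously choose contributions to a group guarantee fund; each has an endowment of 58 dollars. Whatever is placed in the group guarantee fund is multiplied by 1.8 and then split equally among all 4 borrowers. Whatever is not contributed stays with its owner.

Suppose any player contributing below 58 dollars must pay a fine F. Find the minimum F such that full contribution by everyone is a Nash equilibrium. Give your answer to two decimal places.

Given the others contribute fully, the best deviation is to contribute 0 (any partial contribution still incurs the fine and gives up units whose private return 0.4500 is below 1).
Deviating from 58 to 0 saves 58 dollars but forfeits the deviator's share of the drop in the group guarantee fund: 1.8/4 × 58 = 26.10.
So the deviation gain is 58 − 26.10 = 31.90, and the fine must be at least 31.90 dollars to wipe it out.

31.90 dollars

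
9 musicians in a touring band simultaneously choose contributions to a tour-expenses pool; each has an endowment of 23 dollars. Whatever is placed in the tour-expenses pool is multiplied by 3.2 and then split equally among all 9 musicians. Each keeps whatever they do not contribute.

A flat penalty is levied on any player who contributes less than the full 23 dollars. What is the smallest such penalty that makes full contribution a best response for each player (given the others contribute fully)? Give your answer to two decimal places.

Given the others contribute fully, the best deviation is to contribute 0 (any partial contribution still incurs the fine and gives up units whose private return 0.3556 is below 1).
Deviating from 23 to 0 saves 23 dollars but forfeits the deviator's share of the drop in the tour-expenses pool: 3.2/9 × 23 = 8.18.
So the deviation gain is 23 − 8.18 = 14.82, and the fine must be at least 14.82 dollars to wipe it out.

14.82 dollars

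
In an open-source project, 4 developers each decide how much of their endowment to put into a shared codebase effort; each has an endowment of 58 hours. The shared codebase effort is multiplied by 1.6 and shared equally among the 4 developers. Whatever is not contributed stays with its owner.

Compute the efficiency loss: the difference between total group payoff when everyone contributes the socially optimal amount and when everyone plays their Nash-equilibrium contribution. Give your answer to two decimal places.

Each contributed unit returns 1.6/4 = 0.4000 to its contributor — below 1 — so contributing 0 is dominant for every player. At the Nash equilibrium everyone keeps their 58, and the group total is 4 × 58 = 232.
Each contributed unit returns 1.600 to the group as a whole (0.4000 to each of 4 players), which exceeds 1, so the social optimum is full contribution: group total = 1.600 × 232 = 371.20.
Efficiency loss = 371.20 − 232 = 139.20.

139.20 hours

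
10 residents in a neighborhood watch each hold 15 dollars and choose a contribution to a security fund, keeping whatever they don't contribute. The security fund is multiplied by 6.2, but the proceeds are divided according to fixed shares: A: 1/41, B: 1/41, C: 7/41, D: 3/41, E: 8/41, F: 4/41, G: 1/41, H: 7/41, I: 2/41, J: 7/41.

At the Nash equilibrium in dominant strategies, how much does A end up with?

A player with share s gets back 6.2·s per unit contributed, so full contribution is dominant for anyone with s > 1/6.2 = 0.1613 and zero contribution is dominant for anyone below.
C, E, H and J clear that bar, contributing 15 each; the remaining 6 contribute 0. Total contributed: 60.
A keeps 15 and receives 6.2 × 60 × 1/41 = 9.07 from the security fund, for a payoff of 24.07.

24.07 dollars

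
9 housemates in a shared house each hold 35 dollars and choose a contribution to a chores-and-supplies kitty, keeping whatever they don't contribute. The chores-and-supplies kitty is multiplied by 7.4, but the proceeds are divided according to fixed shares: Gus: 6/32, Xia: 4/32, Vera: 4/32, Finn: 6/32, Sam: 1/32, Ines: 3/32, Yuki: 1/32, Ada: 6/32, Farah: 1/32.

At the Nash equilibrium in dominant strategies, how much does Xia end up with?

Each unit j contributes comes back to j as 7.4 × (j's share), so j prefers to contribute only if that share exceeds 1/7.4 = 0.1351; otherwise keeping the unit dominates.
The shares above 0.1351 belong to Gus, Finn and Ada, contributing 35 each; the remaining 6 contribute 0. Total contributed: 105.
Xia keeps 35 and receives 7.4 × 105 × 4/32 = 97.13 from the chores-and-supplies kitty, for a payoff of 132.13.

132.13 dollars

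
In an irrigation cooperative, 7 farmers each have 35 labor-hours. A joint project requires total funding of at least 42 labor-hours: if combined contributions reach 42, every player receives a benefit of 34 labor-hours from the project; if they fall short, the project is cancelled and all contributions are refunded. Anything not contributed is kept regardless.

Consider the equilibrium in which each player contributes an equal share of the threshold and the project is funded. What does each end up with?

63 labor-hours

Equal share of the threshold: 42/7 = 6.
At this profile no one gains by cutting their contribution: any cut drops the total below 42, the project is cancelled, contributions are refunded, and the deviator ends with 35, which is less than 35 − 6 + 34 = 63. Contributing more than 6 just wastes the excess. So contributing exactly 6 is a best response.
Each player's payoff: 35 − 6 + 34 = 63.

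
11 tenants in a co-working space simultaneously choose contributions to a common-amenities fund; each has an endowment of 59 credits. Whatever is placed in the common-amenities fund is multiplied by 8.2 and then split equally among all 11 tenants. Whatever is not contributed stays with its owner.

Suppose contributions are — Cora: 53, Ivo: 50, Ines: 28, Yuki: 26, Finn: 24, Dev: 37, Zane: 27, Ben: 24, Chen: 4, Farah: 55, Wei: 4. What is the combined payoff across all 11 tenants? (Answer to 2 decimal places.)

3039.40 credits

Total contributed: 53 + 50 + 28 + 26 + 24 + 37 + 27 + 24 + 4 + 55 + 4 = 332; total kept: 11 × 59 − 332 = 317.
The common-amenities fund pays out 8.2 × 332 = 2722.40 in aggregate.
Group total = 317 + 2722.40 = 3039.40.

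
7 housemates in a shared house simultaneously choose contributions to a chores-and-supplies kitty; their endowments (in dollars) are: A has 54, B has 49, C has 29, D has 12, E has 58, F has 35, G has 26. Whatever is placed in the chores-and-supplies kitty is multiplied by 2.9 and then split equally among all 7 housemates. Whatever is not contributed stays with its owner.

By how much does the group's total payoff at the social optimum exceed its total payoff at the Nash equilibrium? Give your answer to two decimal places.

499.70 dollars

The private return per contributed unit is 2.9/7 = 0.4143 < 1 for every player regardless of endowment, so the Nash equilibrium is zero contribution and the group total is Σ E_j = 54 + 49 + 29 + 12 + 58 + 35 + 26 = 263.
Each contributed unit returns 2.900 to the group, so the social optimum is full contribution by everyone: group total = 2.900 × 263 = 762.70.
Efficiency loss = (2.900 − 1) × 263 = 499.70.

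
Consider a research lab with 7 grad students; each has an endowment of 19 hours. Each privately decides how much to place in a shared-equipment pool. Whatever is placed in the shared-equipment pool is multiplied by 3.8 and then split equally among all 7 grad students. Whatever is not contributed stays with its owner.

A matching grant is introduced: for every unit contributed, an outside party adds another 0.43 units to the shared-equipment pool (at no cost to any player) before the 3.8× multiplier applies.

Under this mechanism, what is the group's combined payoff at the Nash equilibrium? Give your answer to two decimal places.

133.00 hours

With the mechanism, a contributed unit returns 3.8 × 1.43 / 7 = 0.7763 per unit of net cost — still below 1 — so contributing 0 remains dominant for every player.
Everyone keeps their endowment and the group total is 7 × 19 = 133.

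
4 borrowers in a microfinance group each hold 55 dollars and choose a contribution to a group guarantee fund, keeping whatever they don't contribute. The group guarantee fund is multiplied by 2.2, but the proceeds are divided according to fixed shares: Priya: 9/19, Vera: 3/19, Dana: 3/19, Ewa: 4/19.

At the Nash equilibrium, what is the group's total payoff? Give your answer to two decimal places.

286.00 dollars

Player j's private return per contributed unit is 2.2 × (j's share). Contributing is weakly dominant for j when that share is at least 1/2.2 = 0.4545, and contributing 0 is dominant otherwise.
Priya alone (share 9/19) is above the threshold, contributing 55; the remaining 3 contribute 0. Total contributed: 55.
The group guarantee fund pays out 2.2 × 55 = 121.00 in total (split across the unequal shares, but the aggregate is all that matters for the group sum).
The 3 free-riders keep 55 each, adding 165. Group total = 165 + 121.00 = 286.00.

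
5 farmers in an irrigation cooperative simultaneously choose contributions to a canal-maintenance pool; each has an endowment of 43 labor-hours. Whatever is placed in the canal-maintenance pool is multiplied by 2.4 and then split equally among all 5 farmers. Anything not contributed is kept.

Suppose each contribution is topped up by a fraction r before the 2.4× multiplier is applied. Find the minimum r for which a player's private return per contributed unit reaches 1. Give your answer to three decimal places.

1.083

With matching at rate r, one contributed unit becomes (1 + r) in the canal-maintenance pool and returns 2.4 × (1 + r) / 5 to the contributor.
Setting this equal to 1: 1 + r = 5/2.4 = 2.0833.
So the minimum matching rate is r = 2.0833 − 1 = 1.083.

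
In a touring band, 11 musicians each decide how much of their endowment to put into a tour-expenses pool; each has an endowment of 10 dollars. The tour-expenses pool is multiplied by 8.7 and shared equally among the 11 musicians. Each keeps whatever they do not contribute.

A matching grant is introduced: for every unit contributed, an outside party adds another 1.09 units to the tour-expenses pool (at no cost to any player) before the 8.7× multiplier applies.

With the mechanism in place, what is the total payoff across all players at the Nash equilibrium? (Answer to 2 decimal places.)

2000.13 dollars

The effective private return per unit is now 8.7 × 2.09 / 11 = 1.6530 > 1, so every player's dominant strategy flips to full contribution.
So the Nash equilibrium is full contribution by all 11; the group earns 8.7 × 2.09 × 110 = 2000.13.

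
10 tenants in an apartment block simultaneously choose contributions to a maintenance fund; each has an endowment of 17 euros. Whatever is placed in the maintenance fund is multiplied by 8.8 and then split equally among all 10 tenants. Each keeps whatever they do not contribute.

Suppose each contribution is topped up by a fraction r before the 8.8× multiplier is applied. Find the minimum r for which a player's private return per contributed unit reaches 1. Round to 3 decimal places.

With matching at rate r, one contributed unit becomes (1 + r) in the maintenance fund and returns 8.8 × (1 + r) / 10 to the contributor.
Setting this equal to 1: 1 + r = 10/8.8 = 1.1364.
So the minimum matching rate is r = 1.1364 − 1 = 0.136.

0.136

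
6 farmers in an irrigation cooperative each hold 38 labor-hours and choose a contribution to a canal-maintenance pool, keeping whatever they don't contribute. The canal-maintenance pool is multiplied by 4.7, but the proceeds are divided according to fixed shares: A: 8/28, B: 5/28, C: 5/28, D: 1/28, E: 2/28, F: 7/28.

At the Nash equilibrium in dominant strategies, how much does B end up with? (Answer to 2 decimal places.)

101.79 labor-hours

For player j, contributing a unit is worthwhile iff 4.7 × (j's share) ≥ 1, i.e. iff j's share is at least 0.2128.
The shares above 0.2128 belong to A and F, contributing 38 each; the remaining 4 contribute 0. Total contributed: 76.
B keeps 38 and receives 4.7 × 76 × 5/28 = 63.79 from the canal-maintenance pool, for a payoff of 101.79.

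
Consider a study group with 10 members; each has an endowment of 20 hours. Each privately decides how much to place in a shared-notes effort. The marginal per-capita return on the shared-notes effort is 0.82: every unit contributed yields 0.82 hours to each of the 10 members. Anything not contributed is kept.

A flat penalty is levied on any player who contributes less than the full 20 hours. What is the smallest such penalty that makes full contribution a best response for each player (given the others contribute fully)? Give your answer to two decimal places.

3.60 hours

Given the others contribute fully, the best deviation is to contribute 0 (any partial contribution still incurs the fine and gives up units whose private return 0.82 is below 1).
Deviating from 20 to 0 saves 20 hours but forfeits the deviator's share of the drop in the shared-notes effort: 0.82 × 20 = 16.40.
So the deviation gain is 20 − 16.40 = 3.60, and the fine must be at least 3.60 hours to wipe it out.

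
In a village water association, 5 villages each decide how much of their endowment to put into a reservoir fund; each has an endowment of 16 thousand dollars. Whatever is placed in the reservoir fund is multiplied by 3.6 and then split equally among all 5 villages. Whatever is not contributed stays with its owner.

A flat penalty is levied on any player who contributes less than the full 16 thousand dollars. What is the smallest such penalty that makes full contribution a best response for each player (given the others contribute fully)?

Given the others contribute fully, the best deviation is to contribute 0 (any partial contribution still incurs the fine and gives up units whose private return 0.7200 is below 1).
Deviating from 16 to 0 saves 16 thousand dollars but forfeits the deviator's share of the drop in the reservoir fund: 3.6/5 × 16 = 11.52.
So the deviation gain is 16 − 11.52 = 4.48, and the fine must be at least 4.48 thousand dollars to wipe it out.

4.48 thousand dollars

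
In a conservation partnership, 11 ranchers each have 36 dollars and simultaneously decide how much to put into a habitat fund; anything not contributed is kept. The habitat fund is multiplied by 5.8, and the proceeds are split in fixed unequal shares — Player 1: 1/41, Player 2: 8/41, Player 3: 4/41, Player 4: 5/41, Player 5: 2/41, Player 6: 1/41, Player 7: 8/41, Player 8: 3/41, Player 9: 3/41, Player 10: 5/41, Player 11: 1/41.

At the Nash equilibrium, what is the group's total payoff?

741.60 dollars

For player j, contributing a unit is worthwhile iff 5.8 × (j's share) ≥ 1, i.e. iff j's share is at least 0.1724.
Player 2 and Player 7 clear that bar, contributing 36 each; the remaining 9 contribute 0. Total contributed: 72.
The habitat fund pays out 5.8 × 72 = 417.60 in total (split across the unequal shares, but the aggregate is all that matters for the group sum).
The 9 free-riders keep 36 each, adding 324. Group total = 324 + 417.60 = 741.60.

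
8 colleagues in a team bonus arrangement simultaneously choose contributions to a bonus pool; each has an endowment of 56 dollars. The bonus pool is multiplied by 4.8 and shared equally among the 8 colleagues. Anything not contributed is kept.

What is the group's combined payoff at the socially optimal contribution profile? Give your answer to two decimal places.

2150.40 dollars

Each contributed unit returns 4.800 to the group as a whole (0.6000 to each of 8 players), which exceeds 1, so the social optimum is full contribution: group total = 4.800 × 448 = 2150.40.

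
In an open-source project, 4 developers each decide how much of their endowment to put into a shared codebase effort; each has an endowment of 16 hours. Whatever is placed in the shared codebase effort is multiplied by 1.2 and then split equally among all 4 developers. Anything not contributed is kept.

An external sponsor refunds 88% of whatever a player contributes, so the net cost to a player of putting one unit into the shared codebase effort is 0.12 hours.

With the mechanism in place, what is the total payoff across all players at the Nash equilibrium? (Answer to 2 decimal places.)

133.12 hours

The effective private return per unit is now (1.2/4) / 0.12 = 2.5000 > 1, so every player's dominant strategy flips to full contribution.
At the Nash equilibrium everyone contributes 16. Group total payoff = 4 × (16 × 0.88 + 1.2 × 16) = 133.12.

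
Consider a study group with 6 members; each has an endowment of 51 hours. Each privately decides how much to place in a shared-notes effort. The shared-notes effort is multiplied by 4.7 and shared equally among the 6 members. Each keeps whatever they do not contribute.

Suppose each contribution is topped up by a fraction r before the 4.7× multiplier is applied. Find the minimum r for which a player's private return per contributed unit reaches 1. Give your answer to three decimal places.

0.277

With matching at rate r, one contributed unit becomes (1 + r) in the shared-notes effort and returns 4.7 × (1 + r) / 6 to the contributor.
Setting this equal to 1: 1 + r = 6/4.7 = 1.2766.
So the minimum matching rate is r = 1.2766 − 1 = 0.277.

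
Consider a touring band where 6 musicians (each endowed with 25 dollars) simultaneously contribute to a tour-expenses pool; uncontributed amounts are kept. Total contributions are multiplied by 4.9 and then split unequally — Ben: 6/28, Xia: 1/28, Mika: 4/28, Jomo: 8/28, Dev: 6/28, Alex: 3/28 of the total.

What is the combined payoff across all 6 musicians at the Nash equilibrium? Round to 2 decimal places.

442.50 dollars

A player with share s gets back 4.9·s per unit contributed, so full contribution is dominant for anyone with s > 1/4.9 = 0.2041 and zero contribution is dominant for anyone below.
Ben, Jomo and Dev are above the threshold, contributing 25 each; the remaining 3 contribute 0. Total contributed: 75.
The tour-expenses pool pays out 4.9 × 75 = 367.50 in total (split across the unequal shares, but the aggregate is all that matters for the group sum).
The 3 free-riders keep 25 each, adding 75. Group total = 75 + 367.50 = 442.50.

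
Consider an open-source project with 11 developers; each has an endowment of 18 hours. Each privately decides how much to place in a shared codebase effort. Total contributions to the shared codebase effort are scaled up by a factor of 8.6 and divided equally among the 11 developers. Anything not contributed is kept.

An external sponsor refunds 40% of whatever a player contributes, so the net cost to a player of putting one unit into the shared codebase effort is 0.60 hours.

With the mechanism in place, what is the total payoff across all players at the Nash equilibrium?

With the mechanism, a contributed unit returns (8.6/11) / 0.60 = 1.3030 per unit of net cost to the contributor — now above 1 — so contributing fully is weakly dominant for every player.
At the Nash equilibrium everyone contributes 18. Group total payoff = 11 × (18 × 0.40 + 8.6 × 18) = 1782.00.

1782.00 hours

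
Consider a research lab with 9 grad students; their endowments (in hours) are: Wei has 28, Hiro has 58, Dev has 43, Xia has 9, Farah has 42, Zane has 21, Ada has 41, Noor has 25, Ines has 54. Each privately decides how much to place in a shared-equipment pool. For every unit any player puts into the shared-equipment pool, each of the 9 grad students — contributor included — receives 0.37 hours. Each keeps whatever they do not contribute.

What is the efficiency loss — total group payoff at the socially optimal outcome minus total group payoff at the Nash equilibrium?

The private return per contributed unit is 0.37 < 1 for everyone, so the Nash equilibrium is zero contribution and the group total is Σ E_j = 28 + 58 + 43 + 9 + 42 + 21 + 41 + 25 + 54 = 321.
Each contributed unit returns 3.330 to the group, so the social optimum is full contribution by everyone: group total = 3.330 × 321 = 1068.93.
Efficiency loss = (3.330 − 1) × 321 = 747.93.

747.93 hours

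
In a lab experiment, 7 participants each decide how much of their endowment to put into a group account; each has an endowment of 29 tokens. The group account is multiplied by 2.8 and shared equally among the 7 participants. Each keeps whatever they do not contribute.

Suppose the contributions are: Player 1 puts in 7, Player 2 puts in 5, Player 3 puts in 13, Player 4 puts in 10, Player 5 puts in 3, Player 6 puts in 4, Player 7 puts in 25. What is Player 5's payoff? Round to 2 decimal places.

52.80 tokens

Total contributed: 7 + 5 + 13 + 10 + 3 + 4 + 25 = 67.
Each receives 2.8 × 67 / 7 = 26.80 from the group account.
Player 5 keeps 29 − 3 = 26, so Player 5's payoff is 26 + 26.80 = 52.80.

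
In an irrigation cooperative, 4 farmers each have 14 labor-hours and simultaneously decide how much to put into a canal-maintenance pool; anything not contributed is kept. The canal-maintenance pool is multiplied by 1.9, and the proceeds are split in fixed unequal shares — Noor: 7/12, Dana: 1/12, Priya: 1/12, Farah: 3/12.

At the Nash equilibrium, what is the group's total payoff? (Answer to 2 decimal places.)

Player j's private return per contributed unit is 1.9 × (j's share). Contributing is weakly dominant for j when that share is at least 1/1.9 = 0.5263, and contributing 0 is dominant otherwise.
Noor alone (share 7/12) is above the threshold, contributing 14; the remaining 3 contribute 0. Total contributed: 14.
The canal-maintenance pool pays out 1.9 × 14 = 26.60 in total (split across the unequal shares, but the aggregate is all that matters for the group sum).
The 3 free-riders keep 14 each, adding 42. Group total = 42 + 26.60 = 68.60.

68.60 labor-hours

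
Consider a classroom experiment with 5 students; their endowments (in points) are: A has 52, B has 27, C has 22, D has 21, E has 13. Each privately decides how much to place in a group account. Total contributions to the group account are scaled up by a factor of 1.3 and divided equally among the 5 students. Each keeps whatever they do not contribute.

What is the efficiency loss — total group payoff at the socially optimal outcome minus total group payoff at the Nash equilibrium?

40.50 points

The private return per contributed unit is 1.3/5 = 0.2600 < 1 for every player regardless of endowment, so the Nash equilibrium is zero contribution and the group total is Σ E_j = 52 + 27 + 22 + 21 + 13 = 135.
Each contributed unit returns 1.300 to the group, so the social optimum is full contribution by everyone: group total = 1.300 × 135 = 175.50.
Efficiency loss = (1.300 − 1) × 135 = 40.50.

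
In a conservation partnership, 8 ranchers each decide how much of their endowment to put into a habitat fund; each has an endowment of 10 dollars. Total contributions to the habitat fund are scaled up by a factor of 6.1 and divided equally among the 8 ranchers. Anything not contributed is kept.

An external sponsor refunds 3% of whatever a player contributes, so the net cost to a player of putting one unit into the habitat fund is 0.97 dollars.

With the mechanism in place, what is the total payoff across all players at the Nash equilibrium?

The effective private return is (6.1/8) / 0.97 = 0.7861, which is still under 1, so the mechanism doesn't change anyone's dominant strategy: zero contribution.
Everyone keeps their endowment and the group total is 8 × 10 = 80.

80.00 dollars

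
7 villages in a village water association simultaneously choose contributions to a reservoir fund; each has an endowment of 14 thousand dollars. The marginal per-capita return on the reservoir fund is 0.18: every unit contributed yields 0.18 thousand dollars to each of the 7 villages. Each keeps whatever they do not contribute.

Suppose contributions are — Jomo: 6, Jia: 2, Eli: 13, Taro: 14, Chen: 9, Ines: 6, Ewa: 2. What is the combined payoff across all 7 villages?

Total contributed: 6 + 2 + 13 + 14 + 9 + 6 + 2 = 52; total kept: 7 × 14 − 52 = 46.
The reservoir fund pays out 0.18 × 7 × 52 = 65.52 in aggregate.
Group total = 46 + 65.52 = 111.52.

111.52 thousand dollars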